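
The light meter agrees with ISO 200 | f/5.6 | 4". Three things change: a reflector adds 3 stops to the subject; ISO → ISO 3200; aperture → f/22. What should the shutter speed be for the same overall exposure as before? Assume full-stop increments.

Scene light: 3 stops brighter.
ISO: 200 → 400 → 800 → 1600 → 3200 — 4 stops higher (brighter).
Aperture: f/5.6 → f/8 → f/11 → f/16 → f/22 — 4 stops smaller aperture (darker).
Net so far: 3 stops brighter. Shutter speed: 4 → 2 → 1 → 1/2.

1/2s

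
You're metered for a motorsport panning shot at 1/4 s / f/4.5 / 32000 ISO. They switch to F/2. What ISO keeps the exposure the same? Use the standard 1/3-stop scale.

ISO 6400

Aperture: f/4.5 → f/4 → f/3.5 → f/3.2 → f/2.8 → f/2.5 → f/2.2 → f/2 — 2 1/3 stops wider (brighter).
Need 2 1/3 stops darker from the ISO: 32000 → 25600 → 20000 → 16000 → 12800 → 10000 → 8000 → 6400.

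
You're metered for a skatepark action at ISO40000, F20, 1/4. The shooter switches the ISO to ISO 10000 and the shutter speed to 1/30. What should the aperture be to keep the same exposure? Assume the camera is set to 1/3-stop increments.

f/3.5

ISO: 40000 → 32000 → 25600 → 20000 → 16000 → 12800 → 10000 — 2 stops lower (darker).
Shutter speed: 1/4 → 1/5 → 1/6 → 1/8 → 1/10 → 1/13 → 1/15 → 1/20 → 1/25 → 1/30 — 3 stops faster (darker).
Net change so far: 5 stops darker. Offset with the aperture: f/20 → f/18 → f/16 → f/14 → f/13 → f/11 → f/10 → f/9 → f/8 → f/7.1 → f/6.3 → f/5.6 → f/5 → f/4.5 → f/4 → f/3.5.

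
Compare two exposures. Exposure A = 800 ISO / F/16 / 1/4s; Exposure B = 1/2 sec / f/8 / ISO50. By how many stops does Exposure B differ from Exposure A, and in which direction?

Aperture: f/16 → f/11 → f/8 — 2 stops opened up (brighter).
Shutter speed: 1/4 → 1/2 — 1 stop longer (brighter).
ISO: 800 → 400 → 200 → 100 → 50 — 4 stops lower (darker).
Net: +2 +1 −4 = −1 stop.

1 stop darker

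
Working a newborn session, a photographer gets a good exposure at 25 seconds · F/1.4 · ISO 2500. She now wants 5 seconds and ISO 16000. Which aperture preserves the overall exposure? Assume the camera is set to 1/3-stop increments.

Shutter speed: 25 → 20 → 15 → 13 → 10 → 8 → 6 → 5 — 2 1/3 stops shorter (darker).
ISO: 2500 → 3200 → 4000 → 5000 → 6400 → 8000 → 10000 → 12800 → 16000 — 2 2/3 stops raised (brighter).
Net change so far: 1/3 stop brighter. Offset with the aperture: f/1.4 → f/1.6.

f/1.6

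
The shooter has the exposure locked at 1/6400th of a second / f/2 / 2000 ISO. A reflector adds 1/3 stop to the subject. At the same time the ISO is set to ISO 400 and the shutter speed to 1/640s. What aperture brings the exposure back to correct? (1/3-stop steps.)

f/3.2

Scene light: 1/3 stop brighter.
ISO: 2000 → 1600 → 1250 → 1000 → 800 → 640 → 500 → 400 — 2 1/3 stops lower (darker).
Shutter speed: 1/6400 → 1/5000 → 1/4000 → 1/3200 → 1/2500 → 1/2000 → 1/1600 → 1/1250 → 1/1000 → 1/800 → 1/640 — 3 1/3 stops slower (brighter).
Net so far: 1 1/3 stops brighter. Aperture: f/2 → f/2.2 → f/2.5 → f/2.8 → f/3.2.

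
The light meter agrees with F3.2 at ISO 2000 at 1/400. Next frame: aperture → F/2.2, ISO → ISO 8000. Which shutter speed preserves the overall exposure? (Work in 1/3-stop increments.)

1/3200s

Aperture: f/3.2 → f/2.8 → f/2.5 → f/2.2 — 1 stop opened up (brighter).
ISO: 2000 → 2500 → 3200 → 4000 → 5000 → 6400 → 8000 — 2 stops raised (brighter).
Net change so far: 3 stops brighter. Offset with the shutter speed: 1/400 → 1/500 → 1/640 → 1/800 → 1/1000 → 1/1250 → 1/1600 → 1/2000 → 1/2500 → 1/3200.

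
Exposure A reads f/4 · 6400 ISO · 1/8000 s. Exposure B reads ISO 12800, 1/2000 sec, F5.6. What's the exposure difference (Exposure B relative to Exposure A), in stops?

Aperture: f/4 → f/5.6 — 1 stop narrower (darker).
Shutter speed: 1/8000 → 1/4000 → 1/2000 — 2 stops longer (brighter).
ISO: 6400 → 12800 — 1 stop higher (brighter).
Net: −1 +2 +1 = +2 stops.

2 stops brighter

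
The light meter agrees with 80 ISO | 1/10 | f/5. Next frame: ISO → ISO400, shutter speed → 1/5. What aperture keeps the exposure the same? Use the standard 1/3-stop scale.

f/16

ISO: 80 → 100 → 125 → 160 → 200 → 250 → 320 → 400 — 2 1/3 stops raised (brighter).
Shutter speed: 1/10 → 1/8 → 1/6 → 1/5 — 1 stop longer (brighter).
Net change so far: 3 1/3 stops brighter. Offset with the aperture: f/5 → f/5.6 → f/6.3 → f/7.1 → f/8 → f/9 → f/10 → f/11 → f/13 → f/14 → f/16.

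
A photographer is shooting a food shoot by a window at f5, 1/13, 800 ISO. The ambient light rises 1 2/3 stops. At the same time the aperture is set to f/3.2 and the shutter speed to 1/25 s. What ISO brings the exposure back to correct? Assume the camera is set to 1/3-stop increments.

Scene light: 1 2/3 stops brighter.
Aperture: f/5 → f/4.5 → f/4 → f/3.5 → f/3.2 — 1 1/3 stops wider (brighter).
Shutter speed: 1/13 → 1/15 → 1/20 → 1/25 — 1 stop faster (darker).
Net so far: 2 stops brighter. ISO: 800 → 640 → 500 → 400 → 320 → 250 → 200.

ISO 200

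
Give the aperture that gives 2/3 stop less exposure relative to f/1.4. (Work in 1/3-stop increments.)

f/1.8

Aperture: f/1.4 → f/1.6 → f/1.8 — 2/3 stop smaller aperture (darker).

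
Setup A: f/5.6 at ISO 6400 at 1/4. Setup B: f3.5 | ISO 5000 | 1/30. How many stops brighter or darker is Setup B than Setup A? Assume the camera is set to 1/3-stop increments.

2 stops darker

Aperture: f/5.6 → f/5 → f/4.5 → f/4 → f/3.5 — 1 1/3 stops wider (brighter).
Shutter speed: 1/4 → 1/5 → 1/6 → 1/8 → 1/10 → 1/13 → 1/15 → 1/20 → 1/25 → 1/30 — 3 stops shorter (darker).
ISO: 6400 → 5000 — 1/3 stop dropped (darker).
Net: +1 1/3 −3 −1/3 = −2 stops.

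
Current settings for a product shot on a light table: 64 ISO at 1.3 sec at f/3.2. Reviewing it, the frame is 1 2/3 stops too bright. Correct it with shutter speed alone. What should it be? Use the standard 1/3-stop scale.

Overexposed by 1 2/3 stops → need 1 2/3 stops darker.
Shutter speed: 1.3 → 1 → 0.8 → 0.6 → 0.5 → 0.4.

0.4 s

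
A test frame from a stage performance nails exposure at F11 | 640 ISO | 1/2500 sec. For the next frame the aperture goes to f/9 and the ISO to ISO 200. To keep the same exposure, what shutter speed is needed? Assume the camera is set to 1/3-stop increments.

1/1250s

Aperture: f/11 → f/10 → f/9 — 2/3 stop wider (brighter).
ISO: 640 → 500 → 400 → 320 → 250 → 200 — 1 2/3 stops lower (darker).
Net change so far: 1 stop darker. Offset with the shutter speed: 1/2500 → 1/2000 → 1/1600 → 1/1250.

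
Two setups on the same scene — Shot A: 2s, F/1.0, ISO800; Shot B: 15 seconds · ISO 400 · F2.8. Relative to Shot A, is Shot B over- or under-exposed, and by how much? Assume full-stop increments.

1 stop darker

Aperture: f/1.0 → f/1.4 → f/2 → f/2.8 — 3 stops stopped down (darker).
Shutter speed: 2 → 4 → 8 → 15 — 3 stops longer (brighter).
ISO: 800 → 400 — 1 stop dropped (darker).
Net: −3 +3 −1 = −1 stop.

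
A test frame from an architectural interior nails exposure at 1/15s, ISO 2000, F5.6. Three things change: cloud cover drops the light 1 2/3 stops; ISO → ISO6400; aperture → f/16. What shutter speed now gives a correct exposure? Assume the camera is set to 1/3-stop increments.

0.5 s

Scene light: 1 2/3 stops darker.
ISO: 2000 → 2500 → 3200 → 4000 → 5000 → 6400 — 1 2/3 stops raised (brighter).
Aperture: f/5.6 → f/6.3 → f/7.1 → f/8 → f/9 → f/10 → f/11 → f/13 → f/14 → f/16 — 3 stops smaller aperture (darker).
Net so far: 3 stops darker. Shutter speed: 1/15 → 1/13 → 1/10 → 1/8 → 1/6 → 1/5 → 1/4 → 0.3 → 0.4 → 0.5.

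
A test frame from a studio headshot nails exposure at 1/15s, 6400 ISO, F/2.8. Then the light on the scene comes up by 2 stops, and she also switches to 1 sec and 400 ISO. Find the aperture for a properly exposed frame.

Scene light: 2 stops brighter.
Shutter speed: 1/15 → 1/8 → 1/4 → 1/2 → 1 — 4 stops longer (brighter).
ISO: 6400 → 3200 → 1600 → 800 → 400 — 4 stops dropped (darker).
Net so far: 2 stops brighter. Aperture: f/2.8 → f/4 → f/5.6.

f/5.6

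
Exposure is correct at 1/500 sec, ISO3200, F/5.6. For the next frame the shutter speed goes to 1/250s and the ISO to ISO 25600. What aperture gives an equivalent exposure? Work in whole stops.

Shutter speed: 1/500 → 1/250 — 1 stop longer (brighter).
ISO: 3200 → 6400 → 12800 → 25600 — 3 stops raised (brighter).
Net change so far: 4 stops brighter. Offset with the aperture: f/5.6 → f/8 → f/11 → f/16 → f/22.

f/22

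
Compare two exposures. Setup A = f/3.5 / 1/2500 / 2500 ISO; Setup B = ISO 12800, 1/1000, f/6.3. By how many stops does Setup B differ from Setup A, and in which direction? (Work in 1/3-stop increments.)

2 stops brighter

Aperture: f/3.5 → f/4 → f/4.5 → f/5 → f/5.6 → f/6.3 — 1 2/3 stops smaller aperture (darker).
Shutter speed: 1/2500 → 1/2000 → 1/1600 → 1/1250 → 1/1000 — 1 1/3 stops slower (brighter).
ISO: 2500 → 3200 → 4000 → 5000 → 6400 → 8000 → 10000 → 12800 — 2 1/3 stops higher (brighter).
Net: −1 2/3 +1 1/3 +2 1/3 = +2 stops.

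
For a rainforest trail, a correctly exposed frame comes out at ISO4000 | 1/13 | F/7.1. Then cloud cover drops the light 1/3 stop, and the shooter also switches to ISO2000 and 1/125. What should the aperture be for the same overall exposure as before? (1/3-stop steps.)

Scene light: 1/3 stop darker.
ISO: 4000 → 3200 → 2500 → 2000 — 1 stop lower (darker).
Shutter speed: 1/13 → 1/15 → 1/20 → 1/25 → 1/30 → 1/40 → 1/50 → 1/60 → 1/80 → 1/100 → 1/125 — 3 1/3 stops shorter (darker).
Net so far: 4 2/3 stops darker. Aperture: f/7.1 → f/6.3 → f/5.6 → f/5 → f/4.5 → f/4 → f/3.5 → f/3.2 → f/2.8 → f/2.5 → f/2.2 → f/2 → f/1.8 → f/1.6 → f/1.4.

f/1.4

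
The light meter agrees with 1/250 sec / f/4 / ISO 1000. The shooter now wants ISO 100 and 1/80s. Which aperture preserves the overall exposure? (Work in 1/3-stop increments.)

f/2.2

ISO: 1000 → 800 → 640 → 500 → 400 → 320 → 250 → 200 → 160 → 125 → 100 — 3 1/3 stops lower (darker).
Shutter speed: 1/250 → 1/200 → 1/160 → 1/125 → 1/100 → 1/80 — 1 2/3 stops longer (brighter).
Net change so far: 1 2/3 stops darker. Offset with the aperture: f/4 → f/3.5 → f/3.2 → f/2.8 → f/2.5 → f/2.2.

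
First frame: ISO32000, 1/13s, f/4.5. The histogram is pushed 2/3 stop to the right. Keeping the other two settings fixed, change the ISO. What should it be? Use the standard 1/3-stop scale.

Overexposed by 2/3 stop → need 2/3 stop darker.
ISO: 32000 → 25600 → 20000.

ISO 20000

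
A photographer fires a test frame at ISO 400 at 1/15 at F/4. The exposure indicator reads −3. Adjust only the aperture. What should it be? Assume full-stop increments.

f/1.4

Underexposed by 3 stops → need 3 stops brighter.
Aperture: f/4 → f/2.8 → f/2 → f/1.4.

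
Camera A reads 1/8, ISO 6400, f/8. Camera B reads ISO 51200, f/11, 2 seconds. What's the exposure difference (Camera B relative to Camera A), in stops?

6 stops brighter

Aperture: f/8 → f/11 — 1 stop stopped down (darker).
Shutter speed: 1/8 → 1/4 → 1/2 → 1 → 2 — 4 stops longer (brighter).
ISO: 6400 → 12800 → 25600 → 51200 — 3 stops raised (brighter).
Net: −1 +4 +3 = +6 stops.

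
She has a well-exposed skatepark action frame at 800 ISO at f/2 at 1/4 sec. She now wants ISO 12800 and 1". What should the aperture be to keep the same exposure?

ISO: 800 → 1600 → 3200 → 6400 → 12800 — 4 stops raised (brighter).
Shutter speed: 1/4 → 1/2 → 1 — 2 stops longer (brighter).
Net change so far: 6 stops brighter. Offset with the aperture: f/2 → f/2.8 → f/4 → f/5.6 → f/8 → f/11 → f/16.

f/16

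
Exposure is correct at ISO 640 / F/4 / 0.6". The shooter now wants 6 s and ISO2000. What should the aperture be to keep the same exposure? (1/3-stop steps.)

Shutter speed: 0.6 → 0.8 → 1 → 1.3 → 1.6 → 2 → 2.5 → 3.2 → 4 → 5 → 6 — 3 1/3 stops slower (brighter).
ISO: 640 → 800 → 1000 → 1250 → 1600 → 2000 — 1 2/3 stops higher (brighter).
Net change so far: 5 stops brighter. Offset with the aperture: f/4 → f/4.5 → f/5 → f/5.6 → f/6.3 → f/7.1 → f/8 → f/9 → f/10 → f/11 → f/13 → f/14 → f/16 → f/18 → f/20 → f/22.

f/22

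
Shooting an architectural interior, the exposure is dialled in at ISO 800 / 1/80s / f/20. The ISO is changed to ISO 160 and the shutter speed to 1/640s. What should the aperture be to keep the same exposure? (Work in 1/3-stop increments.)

f/3.2

ISO: 800 → 640 → 500 → 400 → 320 → 250 → 200 → 160 — 2 1/3 stops dropped (darker).
Shutter speed: 1/80 → 1/100 → 1/125 → 1/160 → 1/200 → 1/250 → 1/320 → 1/400 → 1/500 → 1/640 — 3 stops shorter (darker).
Net change so far: 5 1/3 stops darker. Offset with the aperture: f/20 → f/18 → f/16 → f/14 → f/13 → f/11 → f/10 → f/9 → f/8 → f/7.1 → f/6.3 → f/5.6 → f/5 → f/4.5 → f/4 → f/3.5 → f/3.2.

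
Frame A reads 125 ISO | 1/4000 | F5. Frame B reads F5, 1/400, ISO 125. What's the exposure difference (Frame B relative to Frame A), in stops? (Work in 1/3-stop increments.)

3 1/3 stops brighter

Aperture: unchanged.
Shutter speed: 1/4000 → 1/3200 → 1/2500 → 1/2000 → 1/1600 → 1/1250 → 1/1000 → 1/800 → 1/640 → 1/500 → 1/400 — 3 1/3 stops slower (brighter).
ISO: unchanged.
Net: +3 1/3 = +3 1/3 stops.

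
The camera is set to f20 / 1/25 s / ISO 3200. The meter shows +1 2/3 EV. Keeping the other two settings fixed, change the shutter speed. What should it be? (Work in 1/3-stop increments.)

1/80s

Overexposed by 1 2/3 stops → need 1 2/3 stops darker.
Shutter speed: 1/25 → 1/30 → 1/40 → 1/50 → 1/60 → 1/80.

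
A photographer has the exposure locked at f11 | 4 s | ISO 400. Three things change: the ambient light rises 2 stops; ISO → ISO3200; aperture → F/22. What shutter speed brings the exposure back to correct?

Scene light: 2 stops brighter.
ISO: 400 → 800 → 1600 → 3200 — 3 stops higher (brighter).
Aperture: f/11 → f/16 → f/22 — 2 stops smaller aperture (darker).
Net so far: 3 stops brighter. Shutter speed: 4 → 2 → 1 → 1/2.

1/2s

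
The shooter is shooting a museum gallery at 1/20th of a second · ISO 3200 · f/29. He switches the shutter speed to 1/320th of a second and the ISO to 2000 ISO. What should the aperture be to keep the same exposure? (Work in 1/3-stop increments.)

Shutter speed: 1/20 → 1/25 → 1/30 → 1/40 → 1/50 → 1/60 → 1/80 → 1/100 → 1/125 → 1/160 → 1/200 → 1/250 → 1/320 — 4 stops faster (darker).
ISO: 3200 → 2500 → 2000 — 2/3 stop lower (darker).
Net change so far: 4 2/3 stops darker. Offset with the aperture: f/29 → f/25 → f/22 → f/20 → f/18 → f/16 → f/14 → f/13 → f/11 → f/10 → f/9 → f/8 → f/7.1 → f/6.3 → f/5.6.

f/5.6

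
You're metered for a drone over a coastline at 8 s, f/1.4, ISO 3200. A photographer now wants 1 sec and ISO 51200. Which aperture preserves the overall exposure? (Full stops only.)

Shutter speed: 8 → 4 → 2 → 1 — 3 stops shorter (darker).
ISO: 3200 → 6400 → 12800 → 25600 → 51200 — 4 stops higher (brighter).
Net change so far: 1 stop brighter. Offset with the aperture: f/1.4 → f/2.

f/2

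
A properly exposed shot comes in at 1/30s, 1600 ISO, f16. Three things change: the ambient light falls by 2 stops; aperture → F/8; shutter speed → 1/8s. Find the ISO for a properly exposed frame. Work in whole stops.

Scene light: 2 stops darker.
Aperture: f/16 → f/11 → f/8 — 2 stops wider (brighter).
Shutter speed: 1/30 → 1/15 → 1/8 — 2 stops slower (brighter).
Net so far: 2 stops brighter. ISO: 1600 → 800 → 400.

ISO 400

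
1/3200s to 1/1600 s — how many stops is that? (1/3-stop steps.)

1/3200 → 1/2500 → 1/2000 → 1/1600 — count the steps: 3 third-stops = 1 stop.

1 stop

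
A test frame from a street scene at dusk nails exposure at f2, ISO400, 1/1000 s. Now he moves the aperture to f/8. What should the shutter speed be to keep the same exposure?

1/60s

Aperture: f/2 → f/2.8 → f/4 → f/5.6 → f/8 — 4 stops smaller aperture (darker).
Need 4 stops brighter from the shutter speed: 1/1000 → 1/500 → 1/250 → 1/125 → 1/60.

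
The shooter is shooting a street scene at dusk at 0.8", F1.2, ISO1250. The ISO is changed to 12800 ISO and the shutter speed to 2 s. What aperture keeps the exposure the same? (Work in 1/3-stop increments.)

f/6.3

ISO: 1250 → 1600 → 2000 → 2500 → 3200 → 4000 → 5000 → 6400 → 8000 → 10000 → 12800 — 3 1/3 stops raised (brighter).
Shutter speed: 0.8 → 1 → 1.3 → 1.6 → 2 — 1 1/3 stops longer (brighter).
Net change so far: 4 2/3 stops brighter. Offset with the aperture: f/1.2 → f/1.4 → f/1.6 → f/1.8 → f/2 → f/2.2 → f/2.5 → f/2.8 → f/3.2 → f/3.5 → f/4 → f/4.5 → f/5 → f/5.6 → f/6.3.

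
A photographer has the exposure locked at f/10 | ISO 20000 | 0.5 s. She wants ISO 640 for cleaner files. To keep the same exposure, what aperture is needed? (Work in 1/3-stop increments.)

f/1.8

ISO: 20000 → 16000 → 12800 → 10000 → 8000 → 6400 → 5000 → 4000 → 3200 → 2500 → 2000 → 1600 → 1250 → 1000 → 800 → 640 — 5 stops lower (darker).
Need 5 stops brighter from the aperture: f/10 → f/9 → f/8 → f/7.1 → f/6.3 → f/5.6 → f/5 → f/4.5 → f/4 → f/3.5 → f/3.2 → f/2.8 → f/2.5 → f/2.2 → f/2 → f/1.8.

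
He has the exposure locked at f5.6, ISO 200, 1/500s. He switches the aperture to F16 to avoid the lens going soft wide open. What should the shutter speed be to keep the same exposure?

1/60s

Aperture: f/5.6 → f/8 → f/11 → f/16 — 3 stops narrower (darker).
Need 3 stops brighter from the shutter speed: 1/500 → 1/250 → 1/125 → 1/60.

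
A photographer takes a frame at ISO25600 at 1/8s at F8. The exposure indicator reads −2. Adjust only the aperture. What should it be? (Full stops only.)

Underexposed by 2 stops → need 2 stops brighter.
Aperture: f/8 → f/5.6 → f/4.

f/4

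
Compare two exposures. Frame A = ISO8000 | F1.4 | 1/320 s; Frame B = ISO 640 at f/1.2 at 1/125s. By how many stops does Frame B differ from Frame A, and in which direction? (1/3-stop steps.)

Aperture: f/1.4 → f/1.2 — 1/3 stop wider (brighter).
Shutter speed: 1/320 → 1/250 → 1/200 → 1/160 → 1/125 — 1 1/3 stops longer (brighter).
ISO: 8000 → 6400 → 5000 → 4000 → 3200 → 2500 → 2000 → 1600 → 1250 → 1000 → 800 → 640 — 3 2/3 stops dropped (darker).
Net: +1/3 +1 1/3 −3 2/3 = −2 stops.

2 stops darker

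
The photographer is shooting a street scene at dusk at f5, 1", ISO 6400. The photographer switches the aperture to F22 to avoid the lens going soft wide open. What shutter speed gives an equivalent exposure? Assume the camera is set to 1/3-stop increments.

Aperture: f/5 → f/5.6 → f/6.3 → f/7.1 → f/8 → f/9 → f/10 → f/11 → f/13 → f/14 → f/16 → f/18 → f/20 → f/22 — 4 1/3 stops narrower (darker).
Need 4 1/3 stops brighter from the shutter speed: 1 → 1.3 → 1.6 → 2 → 2.5 → 3.2 → 4 → 5 → 6 → 8 → 10 → 13 → 15 → 20.

20 s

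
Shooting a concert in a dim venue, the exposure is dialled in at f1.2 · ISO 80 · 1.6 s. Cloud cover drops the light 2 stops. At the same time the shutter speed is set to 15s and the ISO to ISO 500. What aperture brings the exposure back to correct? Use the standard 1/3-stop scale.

f/5

Scene light: 2 stops darker.
Shutter speed: 1.6 → 2 → 2.5 → 3.2 → 4 → 5 → 6 → 8 → 10 → 13 → 15 — 3 1/3 stops slower (brighter).
ISO: 80 → 100 → 125 → 160 → 200 → 250 → 320 → 400 → 500 — 2 2/3 stops raised (brighter).
Net so far: 4 stops brighter. Aperture: f/1.2 → f/1.4 → f/1.6 → f/1.8 → f/2 → f/2.2 → f/2.5 → f/2.8 → f/3.2 → f/3.5 → f/4 → f/4.5 → f/5.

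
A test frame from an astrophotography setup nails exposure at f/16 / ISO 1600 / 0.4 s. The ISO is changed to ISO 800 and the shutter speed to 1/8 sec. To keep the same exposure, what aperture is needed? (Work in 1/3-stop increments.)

ISO: 1600 → 1250 → 1000 → 800 — 1 stop lower (darker).
Shutter speed: 0.4 → 0.3 → 1/4 → 1/5 → 1/6 → 1/8 — 1 2/3 stops shorter (darker).
Net change so far: 2 2/3 stops darker. Offset with the aperture: f/16 → f/14 → f/13 → f/11 → f/10 → f/9 → f/8 → f/7.1 → f/6.3.

f/6.3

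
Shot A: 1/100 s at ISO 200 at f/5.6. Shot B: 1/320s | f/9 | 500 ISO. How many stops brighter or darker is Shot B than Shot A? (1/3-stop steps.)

Aperture: f/5.6 → f/6.3 → f/7.1 → f/8 → f/9 — 1 1/3 stops stopped down (darker).
Shutter speed: 1/100 → 1/125 → 1/160 → 1/200 → 1/250 → 1/320 — 1 2/3 stops faster (darker).
ISO: 200 → 250 → 320 → 400 → 500 — 1 1/3 stops raised (brighter).
Net: −1 1/3 −1 2/3 +1 1/3 = −1 2/3 stops.

1 2/3 stops darker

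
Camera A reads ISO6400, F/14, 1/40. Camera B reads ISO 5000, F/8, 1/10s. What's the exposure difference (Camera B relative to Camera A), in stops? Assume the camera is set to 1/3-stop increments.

Aperture: f/14 → f/13 → f/11 → f/10 → f/9 → f/8 — 1 2/3 stops larger aperture (brighter).
Shutter speed: 1/40 → 1/30 → 1/25 → 1/20 → 1/15 → 1/13 → 1/10 — 2 stops longer (brighter).
ISO: 6400 → 5000 — 1/3 stop dropped (darker).
Net: +1 2/3 +2 −1/3 = +3 1/3 stops.

3 1/3 stops brighter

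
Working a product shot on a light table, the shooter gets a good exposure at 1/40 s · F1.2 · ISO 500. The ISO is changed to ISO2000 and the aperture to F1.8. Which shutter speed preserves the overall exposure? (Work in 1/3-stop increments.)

ISO: 500 → 640 → 800 → 1000 → 1250 → 1600 → 2000 — 2 stops raised (brighter).
Aperture: f/1.2 → f/1.4 → f/1.6 → f/1.8 — 1 stop stopped down (darker).
Net change so far: 1 stop brighter. Offset with the shutter speed: 1/40 → 1/50 → 1/60 → 1/80.

1/80s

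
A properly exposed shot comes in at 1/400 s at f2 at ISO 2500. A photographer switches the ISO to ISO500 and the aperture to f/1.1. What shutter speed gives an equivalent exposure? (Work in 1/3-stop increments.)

1/250s

ISO: 2500 → 2000 → 1600 → 1250 → 1000 → 800 → 640 → 500 — 2 1/3 stops dropped (darker).
Aperture: f/2 → f/1.8 → f/1.6 → f/1.4 → f/1.2 → f/1.1 — 1 2/3 stops wider (brighter).
Net change so far: 2/3 stop darker. Offset with the shutter speed: 1/400 → 1/320 → 1/250.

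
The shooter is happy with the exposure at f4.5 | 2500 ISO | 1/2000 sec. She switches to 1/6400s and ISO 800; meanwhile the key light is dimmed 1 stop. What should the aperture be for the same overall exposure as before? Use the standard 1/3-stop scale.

f/1.0

Scene light: 1 stop darker.
Shutter speed: 1/2000 → 1/2500 → 1/3200 → 1/4000 → 1/5000 → 1/6400 — 1 2/3 stops faster (darker).
ISO: 2500 → 2000 → 1600 → 1250 → 1000 → 800 — 1 2/3 stops dropped (darker).
Net so far: 4 1/3 stops darker. Aperture: f/4.5 → f/4 → f/3.5 → f/3.2 → f/2.8 → f/2.5 → f/2.2 → f/2 → f/1.8 → f/1.6 → f/1.4 → f/1.2 → f/1.1 → f/1.0.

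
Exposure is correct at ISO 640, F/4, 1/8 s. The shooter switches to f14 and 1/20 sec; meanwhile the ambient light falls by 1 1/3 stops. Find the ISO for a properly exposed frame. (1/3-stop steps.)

ISO 51200

Scene light: 1 1/3 stops darker.
Aperture: f/4 → f/4.5 → f/5 → f/5.6 → f/6.3 → f/7.1 → f/8 → f/9 → f/10 → f/11 → f/13 → f/14 — 3 2/3 stops stopped down (darker).
Shutter speed: 1/8 → 1/10 → 1/13 → 1/15 → 1/20 — 1 1/3 stops faster (darker).
Net so far: 6 1/3 stops darker. ISO: 640 → 800 → 1000 → 1250 → 1600 → 2000 → 2500 → 3200 → 4000 → 5000 → 6400 → 8000 → 10000 → 12800 → 16000 → 20000 → 25600 → 32000 → 40000 → 51200.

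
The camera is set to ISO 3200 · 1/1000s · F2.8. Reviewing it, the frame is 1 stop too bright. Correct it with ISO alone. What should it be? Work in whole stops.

ISO 1600

Overexposed by 1 stop → need 1 stop darker.
ISO: 3200 → 1600.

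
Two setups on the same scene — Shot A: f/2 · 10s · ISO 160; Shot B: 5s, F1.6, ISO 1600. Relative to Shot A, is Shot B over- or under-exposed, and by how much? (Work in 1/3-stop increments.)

Aperture: f/2 → f/1.8 → f/1.6 — 2/3 stop opened up (brighter).
Shutter speed: 10 → 8 → 6 → 5 — 1 stop shorter (darker).
ISO: 160 → 200 → 250 → 320 → 400 → 500 → 640 → 800 → 1000 → 1250 → 1600 — 3 1/3 stops higher (brighter).
Net: +2/3 −1 +3 1/3 = +3 stops.

3 stops brighter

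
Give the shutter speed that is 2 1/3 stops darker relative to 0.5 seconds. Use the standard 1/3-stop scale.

Shutter speed: 0.5 → 0.4 → 0.3 → 1/4 → 1/5 → 1/6 → 1/8 → 1/10 — 2 1/3 stops shorter (darker).

1/10s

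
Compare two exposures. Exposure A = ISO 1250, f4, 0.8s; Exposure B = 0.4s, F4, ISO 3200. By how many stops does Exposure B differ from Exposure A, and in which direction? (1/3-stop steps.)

1/3 stop brighter

Aperture: unchanged.
Shutter speed: 0.8 → 0.6 → 0.5 → 0.4 — 1 stop faster (darker).
ISO: 1250 → 1600 → 2000 → 2500 → 3200 — 1 1/3 stops raised (brighter).
Net: −1 +1 1/3 = +1/3 stops.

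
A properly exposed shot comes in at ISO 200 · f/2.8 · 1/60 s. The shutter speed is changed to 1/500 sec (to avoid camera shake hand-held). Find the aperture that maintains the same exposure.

f/1.0

Shutter speed: 1/60 → 1/125 → 1/250 → 1/500 — 3 stops shorter (darker).
Need 3 stops brighter from the aperture: f/2.8 → f/2 → f/1.4 → f/1.0.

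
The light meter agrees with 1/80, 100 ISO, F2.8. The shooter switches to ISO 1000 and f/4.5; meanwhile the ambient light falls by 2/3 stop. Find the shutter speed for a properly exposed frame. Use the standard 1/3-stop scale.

1/200s

Scene light: 2/3 stop darker.
ISO: 100 → 125 → 160 → 200 → 250 → 320 → 400 → 500 → 640 → 800 → 1000 — 3 1/3 stops higher (brighter).
Aperture: f/2.8 → f/3.2 → f/3.5 → f/4 → f/4.5 — 1 1/3 stops stopped down (darker).
Net so far: 1 1/3 stops brighter. Shutter speed: 1/80 → 1/100 → 1/125 → 1/160 → 1/200.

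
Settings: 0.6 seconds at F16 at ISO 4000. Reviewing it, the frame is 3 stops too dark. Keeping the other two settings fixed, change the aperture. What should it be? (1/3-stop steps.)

Underexposed by 3 stops → need 3 stops brighter.
Aperture: f/16 → f/14 → f/13 → f/11 → f/10 → f/9 → f/8 → f/7.1 → f/6.3 → f/5.6.

f/5.6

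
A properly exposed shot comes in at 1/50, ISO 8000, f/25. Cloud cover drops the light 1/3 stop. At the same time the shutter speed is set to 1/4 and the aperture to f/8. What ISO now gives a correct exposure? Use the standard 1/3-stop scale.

ISO 80

Scene light: 1/3 stop darker.
Shutter speed: 1/50 → 1/40 → 1/30 → 1/25 → 1/20 → 1/15 → 1/13 → 1/10 → 1/8 → 1/6 → 1/5 → 1/4 — 3 2/3 stops longer (brighter).
Aperture: f/25 → f/22 → f/20 → f/18 → f/16 → f/14 → f/13 → f/11 → f/10 → f/9 → f/8 — 3 1/3 stops opened up (brighter).
Net so far: 6 2/3 stops brighter. ISO: 8000 → 6400 → 5000 → 4000 → 3200 → 2500 → 2000 → 1600 → 1250 → 1000 → 800 → 640 → 500 → 400 → 320 → 250 → 200 → 160 → 125 → 100 → 80.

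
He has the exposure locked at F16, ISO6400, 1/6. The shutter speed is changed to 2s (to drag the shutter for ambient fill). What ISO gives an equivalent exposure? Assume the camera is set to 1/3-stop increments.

Shutter speed: 1/6 → 1/5 → 1/4 → 0.3 → 0.4 → 0.5 → 0.6 → 0.8 → 1 → 1.3 → 1.6 → 2 — 3 2/3 stops slower (brighter).
Need 3 2/3 stops darker from the ISO: 6400 → 5000 → 4000 → 3200 → 2500 → 2000 → 1600 → 1250 → 1000 → 800 → 640 → 500.

ISO 500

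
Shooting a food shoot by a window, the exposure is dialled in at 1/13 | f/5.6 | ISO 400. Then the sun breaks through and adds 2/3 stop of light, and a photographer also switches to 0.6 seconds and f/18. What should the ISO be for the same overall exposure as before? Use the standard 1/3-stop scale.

ISO 320

Scene light: 2/3 stop brighter.
Shutter speed: 1/13 → 1/10 → 1/8 → 1/6 → 1/5 → 1/4 → 0.3 → 0.4 → 0.5 → 0.6 — 3 stops slower (brighter).
Aperture: f/5.6 → f/6.3 → f/7.1 → f/8 → f/9 → f/10 → f/11 → f/13 → f/14 → f/16 → f/18 — 3 1/3 stops smaller aperture (darker).
Net so far: 1/3 stop brighter. ISO: 400 → 320.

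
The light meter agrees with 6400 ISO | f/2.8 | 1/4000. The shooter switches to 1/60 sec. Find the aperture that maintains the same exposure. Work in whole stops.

f/22

Shutter speed: 1/4000 → 1/2000 → 1/1000 → 1/500 → 1/250 → 1/125 → 1/60 — 6 stops slower (brighter).
Need 6 stops darker from the aperture: f/2.8 → f/4 → f/5.6 → f/8 → f/11 → f/16 → f/22.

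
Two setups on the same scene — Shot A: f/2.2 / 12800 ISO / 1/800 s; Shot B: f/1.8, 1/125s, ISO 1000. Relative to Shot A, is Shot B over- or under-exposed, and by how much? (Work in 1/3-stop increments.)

Aperture: f/2.2 → f/2 → f/1.8 — 2/3 stop larger aperture (brighter).
Shutter speed: 1/800 → 1/640 → 1/500 → 1/400 → 1/320 → 1/250 → 1/200 → 1/160 → 1/125 — 2 2/3 stops longer (brighter).
ISO: 12800 → 10000 → 8000 → 6400 → 5000 → 4000 → 3200 → 2500 → 2000 → 1600 → 1250 → 1000 — 3 2/3 stops dropped (darker).
Net: +2/3 +2 2/3 −3 2/3 = −1/3 stops.

1/3 stop darker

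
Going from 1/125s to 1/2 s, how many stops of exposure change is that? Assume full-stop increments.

1/125 → 1/60 → 1/30 → 1/15 → 1/8 → 1/4 → 1/2 — count the steps: 6 stops.

6 stops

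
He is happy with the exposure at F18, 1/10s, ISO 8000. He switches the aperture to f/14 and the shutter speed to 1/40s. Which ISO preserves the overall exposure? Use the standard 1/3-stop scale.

Aperture: f/18 → f/16 → f/14 — 2/3 stop larger aperture (brighter).
Shutter speed: 1/10 → 1/13 → 1/15 → 1/20 → 1/25 → 1/30 → 1/40 — 2 stops shorter (darker).
Net change so far: 1 1/3 stops darker. Offset with the ISO: 8000 → 10000 → 12800 → 16000 → 20000.

ISO 20000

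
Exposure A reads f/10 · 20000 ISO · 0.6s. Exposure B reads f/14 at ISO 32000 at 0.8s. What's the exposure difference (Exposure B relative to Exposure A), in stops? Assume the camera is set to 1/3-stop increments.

same exposure (0 stops)

Aperture: f/10 → f/11 → f/13 → f/14 — 1 stop narrower (darker).
Shutter speed: 0.6 → 0.8 — 1/3 stop longer (brighter).
ISO: 20000 → 25600 → 32000 — 2/3 stop higher (brighter).
Net: −1 +1/3 +2/3 = 0 stops.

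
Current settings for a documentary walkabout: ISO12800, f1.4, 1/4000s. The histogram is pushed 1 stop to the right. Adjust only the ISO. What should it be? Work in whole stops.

ISO 6400

Overexposed by 1 stop → need 1 stop darker.
ISO: 12800 → 6400.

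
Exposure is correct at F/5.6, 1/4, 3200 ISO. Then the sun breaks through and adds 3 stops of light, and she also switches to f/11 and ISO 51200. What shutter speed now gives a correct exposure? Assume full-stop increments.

Scene light: 3 stops brighter.
Aperture: f/5.6 → f/8 → f/11 — 2 stops stopped down (darker).
ISO: 3200 → 6400 → 12800 → 25600 → 51200 — 4 stops raised (brighter).
Net so far: 5 stops brighter. Shutter speed: 1/4 → 1/8 → 1/15 → 1/30 → 1/60 → 1/125.

1/125s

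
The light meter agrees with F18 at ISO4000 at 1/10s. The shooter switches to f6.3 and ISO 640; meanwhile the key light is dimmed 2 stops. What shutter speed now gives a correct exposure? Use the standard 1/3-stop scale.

0.3 s

Scene light: 2 stops darker.
Aperture: f/18 → f/16 → f/14 → f/13 → f/11 → f/10 → f/9 → f/8 → f/7.1 → f/6.3 — 3 stops wider (brighter).
ISO: 4000 → 3200 → 2500 → 2000 → 1600 → 1250 → 1000 → 800 → 640 — 2 2/3 stops lower (darker).
Net so far: 1 2/3 stops darker. Shutter speed: 1/10 → 1/8 → 1/6 → 1/5 → 1/4 → 0.3.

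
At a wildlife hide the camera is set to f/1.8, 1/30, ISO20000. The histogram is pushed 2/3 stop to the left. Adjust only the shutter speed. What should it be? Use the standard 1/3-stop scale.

Underexposed by 2/3 stop → need 2/3 stop brighter.
Shutter speed: 1/30 → 1/25 → 1/20.

1/20s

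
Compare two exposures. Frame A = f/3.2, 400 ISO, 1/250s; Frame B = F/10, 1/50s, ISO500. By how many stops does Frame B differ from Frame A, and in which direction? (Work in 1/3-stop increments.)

2/3 stop darker

Aperture: f/3.2 → f/3.5 → f/4 → f/4.5 → f/5 → f/5.6 → f/6.3 → f/7.1 → f/8 → f/9 → f/10 — 3 1/3 stops smaller aperture (darker).
Shutter speed: 1/250 → 1/200 → 1/160 → 1/125 → 1/100 → 1/80 → 1/60 → 1/50 — 2 1/3 stops longer (brighter).
ISO: 400 → 500 — 1/3 stop raised (brighter).
Net: −3 1/3 +2 1/3 +1/3 = −2/3 stops.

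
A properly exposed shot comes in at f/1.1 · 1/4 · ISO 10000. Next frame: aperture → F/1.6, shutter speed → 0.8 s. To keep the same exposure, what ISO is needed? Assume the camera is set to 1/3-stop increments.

ISO 6400

Aperture: f/1.1 → f/1.2 → f/1.4 → f/1.6 — 1 stop stopped down (darker).
Shutter speed: 1/4 → 0.3 → 0.4 → 0.5 → 0.6 → 0.8 — 1 2/3 stops slower (brighter).
Net change so far: 2/3 stop brighter. Offset with the ISO: 10000 → 8000 → 6400.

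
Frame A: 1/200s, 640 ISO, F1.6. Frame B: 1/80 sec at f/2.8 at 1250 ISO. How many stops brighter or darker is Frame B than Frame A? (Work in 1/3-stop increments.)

2/3 stop brighter

Aperture: f/1.6 → f/1.8 → f/2 → f/2.2 → f/2.5 → f/2.8 — 1 2/3 stops smaller aperture (darker).
Shutter speed: 1/200 → 1/160 → 1/125 → 1/100 → 1/80 — 1 1/3 stops longer (brighter).
ISO: 640 → 800 → 1000 → 1250 — 1 stop raised (brighter).
Net: −1 2/3 +1 1/3 +1 = +2/3 stops.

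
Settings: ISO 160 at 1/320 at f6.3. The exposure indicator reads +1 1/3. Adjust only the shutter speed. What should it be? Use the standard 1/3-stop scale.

1/800s

Overexposed by 1 1/3 stops → need 1 1/3 stops darker.
Shutter speed: 1/320 → 1/400 → 1/500 → 1/640 → 1/800.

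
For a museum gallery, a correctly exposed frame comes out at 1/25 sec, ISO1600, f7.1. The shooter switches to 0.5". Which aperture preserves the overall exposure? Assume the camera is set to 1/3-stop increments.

f/25

Shutter speed: 1/25 → 1/20 → 1/15 → 1/13 → 1/10 → 1/8 → 1/6 → 1/5 → 1/4 → 0.3 → 0.4 → 0.5 — 3 2/3 stops longer (brighter).
Need 3 2/3 stops darker from the aperture: f/7.1 → f/8 → f/9 → f/10 → f/11 → f/13 → f/14 → f/16 → f/18 → f/20 → f/22 → f/25.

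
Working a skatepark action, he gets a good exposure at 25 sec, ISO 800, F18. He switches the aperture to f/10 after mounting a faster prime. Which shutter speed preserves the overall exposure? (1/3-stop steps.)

8 s

Aperture: f/18 → f/16 → f/14 → f/13 → f/11 → f/10 — 1 2/3 stops opened up (brighter).
Need 1 2/3 stops darker from the shutter speed: 25 → 20 → 15 → 13 → 10 → 8.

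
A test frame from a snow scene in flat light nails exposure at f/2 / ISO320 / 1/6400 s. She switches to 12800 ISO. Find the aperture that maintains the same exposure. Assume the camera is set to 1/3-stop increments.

f/13

ISO: 320 → 400 → 500 → 640 → 800 → 1000 → 1250 → 1600 → 2000 → 2500 → 3200 → 4000 → 5000 → 6400 → 8000 → 10000 → 12800 — 5 1/3 stops raised (brighter).
Need 5 1/3 stops darker from the aperture: f/2 → f/2.2 → f/2.5 → f/2.8 → f/3.2 → f/3.5 → f/4 → f/4.5 → f/5 → f/5.6 → f/6.3 → f/7.1 → f/8 → f/9 → f/10 → f/11 → f/13.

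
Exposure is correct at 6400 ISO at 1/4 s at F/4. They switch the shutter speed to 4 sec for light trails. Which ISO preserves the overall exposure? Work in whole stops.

Shutter speed: 1/4 → 1/2 → 1 → 2 → 4 — 4 stops slower (brighter).
Need 4 stops darker from the ISO: 6400 → 3200 → 1600 → 800 → 400.

ISO 400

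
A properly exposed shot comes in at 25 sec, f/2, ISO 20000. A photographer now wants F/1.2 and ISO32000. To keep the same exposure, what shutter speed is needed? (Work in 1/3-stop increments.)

6 s

Aperture: f/2 → f/1.8 → f/1.6 → f/1.4 → f/1.2 — 1 1/3 stops wider (brighter).
ISO: 20000 → 25600 → 32000 — 2/3 stop raised (brighter).
Net change so far: 2 stops brighter. Offset with the shutter speed: 25 → 20 → 15 → 13 → 10 → 8 → 6.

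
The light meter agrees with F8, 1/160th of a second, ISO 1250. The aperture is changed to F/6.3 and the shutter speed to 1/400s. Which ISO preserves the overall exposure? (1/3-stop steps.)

Aperture: f/8 → f/7.1 → f/6.3 — 2/3 stop wider (brighter).
Shutter speed: 1/160 → 1/200 → 1/250 → 1/320 → 1/400 — 1 1/3 stops shorter (darker).
Net change so far: 2/3 stop darker. Offset with the ISO: 1250 → 1600 → 2000.

ISO 2000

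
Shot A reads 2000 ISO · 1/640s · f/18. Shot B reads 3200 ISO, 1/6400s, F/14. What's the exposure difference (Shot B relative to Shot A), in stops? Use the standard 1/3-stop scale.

Aperture: f/18 → f/16 → f/14 — 2/3 stop wider (brighter).
Shutter speed: 1/640 → 1/800 → 1/1000 → 1/1250 → 1/1600 → 1/2000 → 1/2500 → 1/3200 → 1/4000 → 1/5000 → 1/6400 — 3 1/3 stops shorter (darker).
ISO: 2000 → 2500 → 3200 — 2/3 stop higher (brighter).
Net: +2/3 −3 1/3 +2/3 = −2 stops.

2 stops darker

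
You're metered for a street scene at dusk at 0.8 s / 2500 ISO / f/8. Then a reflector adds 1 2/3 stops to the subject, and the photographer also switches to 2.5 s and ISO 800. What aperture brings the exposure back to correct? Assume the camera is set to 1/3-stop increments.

Scene light: 1 2/3 stops brighter.
Shutter speed: 0.8 → 1 → 1.3 → 1.6 → 2 → 2.5 — 1 2/3 stops longer (brighter).
ISO: 2500 → 2000 → 1600 → 1250 → 1000 → 800 — 1 2/3 stops lower (darker).
Net so far: 1 2/3 stops brighter. Aperture: f/8 → f/9 → f/10 → f/11 → f/13 → f/14.

f/14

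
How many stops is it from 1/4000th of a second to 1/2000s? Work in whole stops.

1/4000 → 1/2000 — count the steps: 1 stop.

1 stop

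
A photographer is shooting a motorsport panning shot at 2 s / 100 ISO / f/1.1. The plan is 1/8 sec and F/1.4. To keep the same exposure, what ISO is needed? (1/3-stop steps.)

Shutter speed: 2 → 1.6 → 1.3 → 1 → 0.8 → 0.6 → 0.5 → 0.4 → 0.3 → 1/4 → 1/5 → 1/6 → 1/8 — 4 stops faster (darker).
Aperture: f/1.1 → f/1.2 → f/1.4 — 2/3 stop smaller aperture (darker).
Net change so far: 4 2/3 stops darker. Offset with the ISO: 100 → 125 → 160 → 200 → 250 → 320 → 400 → 500 → 640 → 800 → 1000 → 1250 → 1600 → 2000 → 2500.

ISO 2500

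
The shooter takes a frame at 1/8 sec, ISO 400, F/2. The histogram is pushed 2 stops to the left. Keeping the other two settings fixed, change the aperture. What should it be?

Underexposed by 2 stops → need 2 stops brighter.
Aperture: f/2 → f/1.4 → f/1.0.

f/1.0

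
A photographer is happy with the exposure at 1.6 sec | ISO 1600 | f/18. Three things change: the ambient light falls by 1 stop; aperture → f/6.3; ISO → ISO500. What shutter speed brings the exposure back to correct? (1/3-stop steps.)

1.3 s

Scene light: 1 stop darker.
Aperture: f/18 → f/16 → f/14 → f/13 → f/11 → f/10 → f/9 → f/8 → f/7.1 → f/6.3 — 3 stops opened up (brighter).
ISO: 1600 → 1250 → 1000 → 800 → 640 → 500 — 1 2/3 stops lower (darker).
Net so far: 1/3 stop brighter. Shutter speed: 1.6 → 1.3.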